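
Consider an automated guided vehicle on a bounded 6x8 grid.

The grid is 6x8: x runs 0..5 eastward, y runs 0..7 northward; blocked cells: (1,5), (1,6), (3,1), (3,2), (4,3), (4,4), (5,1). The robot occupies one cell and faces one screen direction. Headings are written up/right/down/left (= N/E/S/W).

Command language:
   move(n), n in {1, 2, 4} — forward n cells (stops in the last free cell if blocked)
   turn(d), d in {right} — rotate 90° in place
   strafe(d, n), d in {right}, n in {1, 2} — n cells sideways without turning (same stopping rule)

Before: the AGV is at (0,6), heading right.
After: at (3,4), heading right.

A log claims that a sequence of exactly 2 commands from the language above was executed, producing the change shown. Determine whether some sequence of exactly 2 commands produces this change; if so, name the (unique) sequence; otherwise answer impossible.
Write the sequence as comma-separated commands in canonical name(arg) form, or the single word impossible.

key: order matters: swapping strafe(right, 2) and move(4) lands elsewhere
initial: at (0,6), heading right
[1] after strafe(right, 2): at (0,4), heading right
[2] after move(4): at (3,4), heading right
no other 2-command option fits: unique.

strafe(right, 2), move(4)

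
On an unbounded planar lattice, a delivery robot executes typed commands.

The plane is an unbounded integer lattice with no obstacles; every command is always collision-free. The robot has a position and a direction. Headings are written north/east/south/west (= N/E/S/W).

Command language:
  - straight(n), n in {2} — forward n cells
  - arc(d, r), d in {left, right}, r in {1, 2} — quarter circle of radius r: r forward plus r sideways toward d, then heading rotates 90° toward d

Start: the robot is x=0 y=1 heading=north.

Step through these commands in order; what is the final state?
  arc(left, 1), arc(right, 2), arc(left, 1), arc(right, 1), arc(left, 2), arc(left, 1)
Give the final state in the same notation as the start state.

t0: x=0 y=1 heading=north
step 1 (arc(left, 1)): x=-1 y=2 heading=west
step 2 (arc(right, 2)): x=-3 y=4 heading=north
step 3 (arc(left, 1)): x=-4 y=5 heading=west
step 4 (arc(right, 1)): x=-5 y=6 heading=north
step 5 (arc(left, 2)): x=-7 y=8 heading=west
step 6 (arc(left, 1)): x=-8 y=7 heading=south

x=-8 y=7 heading=south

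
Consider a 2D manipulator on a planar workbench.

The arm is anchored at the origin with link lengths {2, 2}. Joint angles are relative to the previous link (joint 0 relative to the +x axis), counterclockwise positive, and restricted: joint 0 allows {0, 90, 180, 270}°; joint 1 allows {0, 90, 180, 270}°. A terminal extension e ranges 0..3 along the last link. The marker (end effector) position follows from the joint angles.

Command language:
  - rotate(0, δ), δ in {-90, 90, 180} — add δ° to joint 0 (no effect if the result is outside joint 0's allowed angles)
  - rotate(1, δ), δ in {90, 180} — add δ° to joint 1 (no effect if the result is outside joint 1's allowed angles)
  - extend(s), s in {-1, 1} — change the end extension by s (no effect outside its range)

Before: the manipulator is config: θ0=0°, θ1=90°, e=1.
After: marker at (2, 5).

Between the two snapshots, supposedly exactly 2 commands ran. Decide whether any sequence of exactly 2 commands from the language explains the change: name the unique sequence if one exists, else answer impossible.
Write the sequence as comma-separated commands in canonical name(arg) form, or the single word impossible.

extend(1), extend(1)

begin: config: θ0=0°, θ1=90°, e=1
t=1 extend(1) ⇒ config: θ0=0°, θ1=90°, e=2
t=2 extend(1) ⇒ config: θ0=0°, θ1=90°, e=3
no other 2-command option fits: unique.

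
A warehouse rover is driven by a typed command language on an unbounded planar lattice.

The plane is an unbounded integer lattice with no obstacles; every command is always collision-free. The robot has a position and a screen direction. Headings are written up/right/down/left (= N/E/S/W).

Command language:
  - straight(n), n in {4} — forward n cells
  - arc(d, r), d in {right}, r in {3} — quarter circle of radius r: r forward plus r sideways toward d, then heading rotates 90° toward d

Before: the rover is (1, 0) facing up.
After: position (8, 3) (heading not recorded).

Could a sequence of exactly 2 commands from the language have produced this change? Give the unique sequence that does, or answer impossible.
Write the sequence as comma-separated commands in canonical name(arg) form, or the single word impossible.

key: running straight(4) before arc(right, 3) would end elsewhere — order is forced
initial: (1, 0) facing up
1. arc(right, 3) → (4, 3) facing right
2. straight(4) → (8, 3) facing right
no rival 2-sequence matches.

arc(right, 3), straight(4)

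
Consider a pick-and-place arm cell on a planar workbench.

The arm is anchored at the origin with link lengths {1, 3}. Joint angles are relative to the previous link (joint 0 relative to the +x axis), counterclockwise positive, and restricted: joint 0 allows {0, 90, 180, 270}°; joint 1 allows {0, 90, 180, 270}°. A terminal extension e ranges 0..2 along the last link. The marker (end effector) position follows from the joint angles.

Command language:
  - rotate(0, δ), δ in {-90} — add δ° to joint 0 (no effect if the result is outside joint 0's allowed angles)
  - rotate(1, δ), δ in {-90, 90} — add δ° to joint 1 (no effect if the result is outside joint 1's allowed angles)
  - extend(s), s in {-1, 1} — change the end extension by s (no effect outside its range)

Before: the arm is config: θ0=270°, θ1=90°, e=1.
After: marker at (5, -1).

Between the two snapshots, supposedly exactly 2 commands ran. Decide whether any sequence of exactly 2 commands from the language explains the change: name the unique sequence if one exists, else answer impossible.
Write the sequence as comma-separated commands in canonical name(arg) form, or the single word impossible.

extend(1), extend(1)

from: config: θ0=270°, θ1=90°, e=1
step 1 (extend(1)): config: θ0=270°, θ1=90°, e=2
step 2 (extend(1)): config: θ0=270°, θ1=90°, e=2
no other 2-command option fits: unique.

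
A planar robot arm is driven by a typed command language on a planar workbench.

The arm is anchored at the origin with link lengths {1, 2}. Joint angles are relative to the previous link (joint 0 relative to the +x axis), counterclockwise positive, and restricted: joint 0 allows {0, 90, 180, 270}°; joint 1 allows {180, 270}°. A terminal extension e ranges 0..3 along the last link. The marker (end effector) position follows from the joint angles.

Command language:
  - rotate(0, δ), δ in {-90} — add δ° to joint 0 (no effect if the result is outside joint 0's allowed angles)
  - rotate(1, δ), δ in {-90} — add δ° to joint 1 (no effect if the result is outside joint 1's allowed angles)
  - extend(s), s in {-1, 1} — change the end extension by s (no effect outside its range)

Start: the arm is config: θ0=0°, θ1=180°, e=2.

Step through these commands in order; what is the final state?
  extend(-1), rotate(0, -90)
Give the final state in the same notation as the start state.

config: θ0=270°, θ1=180°, e=1

begin: config: θ0=0°, θ1=180°, e=2
1. extend(-1) → config: θ0=0°, θ1=180°, e=1
2. rotate(0, -90) → config: θ0=270°, θ1=180°, e=1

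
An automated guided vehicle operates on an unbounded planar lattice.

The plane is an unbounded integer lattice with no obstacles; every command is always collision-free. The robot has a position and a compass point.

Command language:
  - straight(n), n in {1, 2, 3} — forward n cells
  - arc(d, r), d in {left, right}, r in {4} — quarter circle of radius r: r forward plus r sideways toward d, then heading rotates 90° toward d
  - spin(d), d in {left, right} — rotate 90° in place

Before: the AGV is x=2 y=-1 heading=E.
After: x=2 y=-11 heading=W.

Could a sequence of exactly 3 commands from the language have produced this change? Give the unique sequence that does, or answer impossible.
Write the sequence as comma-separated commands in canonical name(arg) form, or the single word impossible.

arc(right, 4), straight(2), arc(right, 4)

key: position moved to (2,-11) AND the heading swung to W — translation plus rotation needed
initial: x=2 y=-1 heading=E
1. arc(right, 4) → x=6 y=-5 heading=S
2. straight(2) → x=6 y=-7 heading=S
3. arc(right, 4) → x=2 y=-11 heading=W
uniquely the one of 343 3-step routes that fits.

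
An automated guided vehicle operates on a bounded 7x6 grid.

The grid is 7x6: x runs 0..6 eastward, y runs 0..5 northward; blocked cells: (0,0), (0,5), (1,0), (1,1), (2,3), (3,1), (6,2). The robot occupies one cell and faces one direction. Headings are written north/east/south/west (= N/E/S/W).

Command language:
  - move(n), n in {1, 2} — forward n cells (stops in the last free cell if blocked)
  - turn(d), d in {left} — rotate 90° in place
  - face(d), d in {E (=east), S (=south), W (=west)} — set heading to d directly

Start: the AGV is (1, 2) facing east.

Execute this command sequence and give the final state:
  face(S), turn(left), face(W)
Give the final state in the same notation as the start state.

from: (1, 2) facing east
[1] after face(S): (1, 2) facing south
[2] after turn(left): (1, 2) facing east
[3] after face(W): (1, 2) facing west

(1, 2) facing west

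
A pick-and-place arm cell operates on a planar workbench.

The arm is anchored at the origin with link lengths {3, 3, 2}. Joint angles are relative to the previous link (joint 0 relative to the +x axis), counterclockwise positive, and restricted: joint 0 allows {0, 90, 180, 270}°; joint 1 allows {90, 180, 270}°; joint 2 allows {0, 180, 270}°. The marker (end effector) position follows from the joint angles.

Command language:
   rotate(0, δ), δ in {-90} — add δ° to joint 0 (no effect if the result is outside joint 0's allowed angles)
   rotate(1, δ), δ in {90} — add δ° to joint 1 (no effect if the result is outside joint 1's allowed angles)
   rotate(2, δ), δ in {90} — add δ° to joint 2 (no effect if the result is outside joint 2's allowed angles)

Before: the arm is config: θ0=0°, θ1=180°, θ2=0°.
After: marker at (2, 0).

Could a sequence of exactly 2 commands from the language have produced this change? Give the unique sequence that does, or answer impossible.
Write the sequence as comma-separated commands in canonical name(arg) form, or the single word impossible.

rotate(0, -90), rotate(0, -90)

from: config: θ0=0°, θ1=180°, θ2=0°
1. rotate(0, -90) → config: θ0=270°, θ1=180°, θ2=0°
2. rotate(0, -90) → config: θ0=180°, θ1=180°, θ2=0°
uniquely the one of 9 2-step routes that fits.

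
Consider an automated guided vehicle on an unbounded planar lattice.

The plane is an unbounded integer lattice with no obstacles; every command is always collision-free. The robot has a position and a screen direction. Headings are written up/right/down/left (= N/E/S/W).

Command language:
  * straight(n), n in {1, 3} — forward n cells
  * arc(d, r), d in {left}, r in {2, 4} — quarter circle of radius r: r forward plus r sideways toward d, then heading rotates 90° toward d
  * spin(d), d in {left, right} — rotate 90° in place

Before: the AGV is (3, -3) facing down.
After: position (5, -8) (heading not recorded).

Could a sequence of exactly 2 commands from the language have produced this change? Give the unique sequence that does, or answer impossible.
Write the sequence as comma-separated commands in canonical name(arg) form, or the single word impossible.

key: order matters: swapping straight(3) and arc(left, 2) lands elsewhere
begin: (3, -3) facing down
1. straight(3) → (3, -6) facing down
2. arc(left, 2) → (5, -8) facing right
all 36 alternatives checked — unique.

straight(3), arc(left, 2)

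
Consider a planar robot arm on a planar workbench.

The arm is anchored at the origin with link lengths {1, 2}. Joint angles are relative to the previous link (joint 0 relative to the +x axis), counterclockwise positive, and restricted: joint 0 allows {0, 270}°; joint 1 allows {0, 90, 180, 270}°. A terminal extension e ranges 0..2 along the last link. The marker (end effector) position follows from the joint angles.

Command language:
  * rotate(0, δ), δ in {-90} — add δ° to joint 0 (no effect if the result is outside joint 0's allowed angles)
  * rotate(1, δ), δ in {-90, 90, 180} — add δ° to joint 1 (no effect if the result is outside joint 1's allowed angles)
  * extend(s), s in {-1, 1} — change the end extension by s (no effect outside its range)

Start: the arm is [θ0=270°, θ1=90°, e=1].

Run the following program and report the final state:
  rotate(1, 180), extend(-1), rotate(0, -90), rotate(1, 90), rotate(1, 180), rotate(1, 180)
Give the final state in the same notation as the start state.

begin: [θ0=270°, θ1=90°, e=1]
t=1 rotate(1, 180) ⇒ [θ0=270°, θ1=270°, e=1]
t=2 extend(-1) ⇒ [θ0=270°, θ1=270°, e=0]
t=3 rotate(0, -90) ⇒ [θ0=270°, θ1=270°, e=0]
t=4 rotate(1, 90) ⇒ [θ0=270°, θ1=0°, e=0]
t=5 rotate(1, 180) ⇒ [θ0=270°, θ1=180°, e=0]
t=6 rotate(1, 180) ⇒ [θ0=270°, θ1=0°, e=0]

[θ0=270°, θ1=0°, e=0]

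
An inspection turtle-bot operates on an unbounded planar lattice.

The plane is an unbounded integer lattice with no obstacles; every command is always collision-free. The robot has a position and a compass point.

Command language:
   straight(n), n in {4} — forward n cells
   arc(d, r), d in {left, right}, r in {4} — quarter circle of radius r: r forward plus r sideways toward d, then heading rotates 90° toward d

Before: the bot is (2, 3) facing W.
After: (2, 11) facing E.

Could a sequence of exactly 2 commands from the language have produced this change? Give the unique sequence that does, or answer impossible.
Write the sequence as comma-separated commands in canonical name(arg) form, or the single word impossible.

key: position moved to (2,11) AND the heading swung to E — translation plus rotation needed
begin: (2, 3) facing W
[1] after arc(right, 4): (-2, 7) facing N
[2] after arc(right, 4): (2, 11) facing E
uniquely the one of 9 2-step routes that fits.

arc(right, 4), arc(right, 4)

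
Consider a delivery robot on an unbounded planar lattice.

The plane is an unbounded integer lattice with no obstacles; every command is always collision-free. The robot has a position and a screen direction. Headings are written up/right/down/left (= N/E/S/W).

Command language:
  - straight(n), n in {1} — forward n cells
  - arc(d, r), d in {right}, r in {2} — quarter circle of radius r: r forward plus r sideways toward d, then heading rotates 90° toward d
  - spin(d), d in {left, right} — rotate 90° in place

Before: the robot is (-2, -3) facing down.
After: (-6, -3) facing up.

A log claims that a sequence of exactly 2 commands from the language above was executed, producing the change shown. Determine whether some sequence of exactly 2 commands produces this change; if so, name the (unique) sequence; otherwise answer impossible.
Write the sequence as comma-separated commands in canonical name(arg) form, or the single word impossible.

key: position moved to (-6,-3) AND the heading swung to N — translation plus rotation needed
begin: (-2, -3) facing down
1. arc(right, 2) → (-4, -5) facing left
2. arc(right, 2) → (-6, -3) facing up
no rival 2-sequence matches.

arc(right, 2), arc(right, 2)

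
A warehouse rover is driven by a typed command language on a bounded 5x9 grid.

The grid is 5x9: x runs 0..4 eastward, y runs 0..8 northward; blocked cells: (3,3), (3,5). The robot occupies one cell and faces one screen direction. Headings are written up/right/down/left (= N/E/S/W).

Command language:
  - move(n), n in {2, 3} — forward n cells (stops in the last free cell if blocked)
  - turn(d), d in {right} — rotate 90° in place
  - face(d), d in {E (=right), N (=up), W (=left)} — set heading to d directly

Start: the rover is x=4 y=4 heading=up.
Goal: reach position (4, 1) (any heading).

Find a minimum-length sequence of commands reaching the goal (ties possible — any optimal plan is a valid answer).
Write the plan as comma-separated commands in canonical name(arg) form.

face(E), turn(right), move(3)

begin: x=4 y=4 heading=up
1. face(E) → x=4 y=4 heading=right
2. turn(right) → x=4 y=4 heading=down
3. move(3) → x=4 y=1 heading=down
no 2-step plan works, so 3 is optimal.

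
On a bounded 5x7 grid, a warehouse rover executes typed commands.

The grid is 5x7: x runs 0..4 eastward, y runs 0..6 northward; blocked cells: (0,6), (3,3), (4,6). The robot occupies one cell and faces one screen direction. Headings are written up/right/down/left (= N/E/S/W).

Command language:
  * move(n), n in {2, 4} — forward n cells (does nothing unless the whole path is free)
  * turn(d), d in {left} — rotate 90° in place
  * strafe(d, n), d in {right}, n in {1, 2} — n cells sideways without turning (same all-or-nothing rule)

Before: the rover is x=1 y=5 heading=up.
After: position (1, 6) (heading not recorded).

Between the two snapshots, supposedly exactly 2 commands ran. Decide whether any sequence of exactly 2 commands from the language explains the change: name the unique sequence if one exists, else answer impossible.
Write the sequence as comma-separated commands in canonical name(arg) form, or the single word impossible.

turn(left), strafe(right, 1)

key: order matters: swapping turn(left) and strafe(right, 1) lands elsewhere
initial: x=1 y=5 heading=up
step 1 (turn(left)): x=1 y=5 heading=left
step 2 (strafe(right, 1)): x=1 y=6 heading=left
no other 2-command option fits: unique.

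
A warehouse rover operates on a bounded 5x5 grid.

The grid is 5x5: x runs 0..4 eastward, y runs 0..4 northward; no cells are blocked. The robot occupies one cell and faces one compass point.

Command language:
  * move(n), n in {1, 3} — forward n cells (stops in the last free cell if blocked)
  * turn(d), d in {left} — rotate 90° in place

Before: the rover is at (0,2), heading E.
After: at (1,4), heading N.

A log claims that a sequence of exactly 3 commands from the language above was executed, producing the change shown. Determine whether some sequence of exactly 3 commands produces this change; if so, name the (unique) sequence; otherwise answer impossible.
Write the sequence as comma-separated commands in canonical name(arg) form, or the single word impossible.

key: order matters: swapping move(1) and move(3) lands elsewhere
t0: at (0,2), heading E
[1] after move(1): at (1,2), heading E
[2] after turn(left): at (1,2), heading N
[3] after move(3): at (1,4), heading N
all 27 alternatives checked — unique.

move(1), turn(left), move(3)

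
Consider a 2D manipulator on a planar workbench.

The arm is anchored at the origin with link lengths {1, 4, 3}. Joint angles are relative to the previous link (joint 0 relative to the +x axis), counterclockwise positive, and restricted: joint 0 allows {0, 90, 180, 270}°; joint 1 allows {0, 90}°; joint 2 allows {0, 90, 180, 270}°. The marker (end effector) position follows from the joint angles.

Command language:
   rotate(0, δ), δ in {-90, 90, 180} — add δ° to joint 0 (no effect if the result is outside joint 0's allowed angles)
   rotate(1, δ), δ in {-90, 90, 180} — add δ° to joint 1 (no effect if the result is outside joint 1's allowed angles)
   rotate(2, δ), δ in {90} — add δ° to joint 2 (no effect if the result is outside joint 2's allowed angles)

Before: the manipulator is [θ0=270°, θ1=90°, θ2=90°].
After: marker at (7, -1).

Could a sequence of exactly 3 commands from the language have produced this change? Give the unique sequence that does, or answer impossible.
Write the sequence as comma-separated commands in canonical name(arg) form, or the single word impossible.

rotate(2, 90), rotate(2, 90), rotate(2, 90)

start: [θ0=270°, θ1=90°, θ2=90°]
[1] after rotate(2, 90): [θ0=270°, θ1=90°, θ2=180°]
[2] after rotate(2, 90): [θ0=270°, θ1=90°, θ2=270°]
[3] after rotate(2, 90): [θ0=270°, θ1=90°, θ2=0°]
all 343 alternatives checked — unique.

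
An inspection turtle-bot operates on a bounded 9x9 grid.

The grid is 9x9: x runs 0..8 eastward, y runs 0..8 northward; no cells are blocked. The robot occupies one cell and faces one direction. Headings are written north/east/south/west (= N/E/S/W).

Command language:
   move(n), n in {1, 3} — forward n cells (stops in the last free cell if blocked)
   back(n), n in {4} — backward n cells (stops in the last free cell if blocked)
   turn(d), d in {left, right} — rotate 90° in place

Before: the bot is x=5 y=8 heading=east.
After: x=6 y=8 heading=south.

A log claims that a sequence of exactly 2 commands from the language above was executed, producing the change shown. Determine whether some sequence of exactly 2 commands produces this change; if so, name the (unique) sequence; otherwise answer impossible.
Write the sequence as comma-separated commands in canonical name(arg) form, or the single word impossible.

key: running turn(right) before move(1) would end elsewhere — order is forced
begin: x=5 y=8 heading=east
t=1 move(1) ⇒ x=6 y=8 heading=east
t=2 turn(right) ⇒ x=6 y=8 heading=south
no rival 2-sequence matches.

move(1), turn(right)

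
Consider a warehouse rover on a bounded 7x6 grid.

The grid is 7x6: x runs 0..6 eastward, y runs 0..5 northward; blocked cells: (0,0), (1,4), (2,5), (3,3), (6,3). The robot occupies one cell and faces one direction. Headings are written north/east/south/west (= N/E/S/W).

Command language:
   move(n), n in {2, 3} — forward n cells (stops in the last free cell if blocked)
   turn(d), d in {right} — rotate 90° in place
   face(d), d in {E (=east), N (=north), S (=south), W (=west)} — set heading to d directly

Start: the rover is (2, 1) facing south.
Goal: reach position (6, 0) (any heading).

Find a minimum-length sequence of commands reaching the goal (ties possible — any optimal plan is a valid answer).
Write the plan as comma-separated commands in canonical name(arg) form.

move(3), face(E), move(3), move(3)

initial: (2, 1) facing south
1. move(3) → (2, 0) facing south
2. face(E) → (2, 0) facing east
3. move(3) → (5, 0) facing east
4. move(3) → (6, 0) facing east
shorter routes all fall short; 4 is best.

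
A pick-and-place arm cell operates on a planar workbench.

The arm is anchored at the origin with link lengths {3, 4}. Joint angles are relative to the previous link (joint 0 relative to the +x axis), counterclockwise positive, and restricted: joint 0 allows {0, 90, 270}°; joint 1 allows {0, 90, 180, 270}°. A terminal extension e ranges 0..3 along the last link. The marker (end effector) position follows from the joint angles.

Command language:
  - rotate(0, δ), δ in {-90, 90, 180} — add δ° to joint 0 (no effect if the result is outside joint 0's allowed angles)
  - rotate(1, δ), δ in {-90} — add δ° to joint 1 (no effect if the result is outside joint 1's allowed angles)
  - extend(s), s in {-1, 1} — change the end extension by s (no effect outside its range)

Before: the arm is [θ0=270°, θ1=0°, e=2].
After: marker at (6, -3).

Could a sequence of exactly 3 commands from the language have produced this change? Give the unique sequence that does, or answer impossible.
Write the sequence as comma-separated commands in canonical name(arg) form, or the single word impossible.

rotate(1, -90), rotate(1, -90), rotate(1, -90)

initial: [θ0=270°, θ1=0°, e=2]
step 1 (rotate(1, -90)): [θ0=270°, θ1=270°, e=2]
step 2 (rotate(1, -90)): [θ0=270°, θ1=180°, e=2]
step 3 (rotate(1, -90)): [θ0=270°, θ1=90°, e=2]
no rival 3-sequence matches.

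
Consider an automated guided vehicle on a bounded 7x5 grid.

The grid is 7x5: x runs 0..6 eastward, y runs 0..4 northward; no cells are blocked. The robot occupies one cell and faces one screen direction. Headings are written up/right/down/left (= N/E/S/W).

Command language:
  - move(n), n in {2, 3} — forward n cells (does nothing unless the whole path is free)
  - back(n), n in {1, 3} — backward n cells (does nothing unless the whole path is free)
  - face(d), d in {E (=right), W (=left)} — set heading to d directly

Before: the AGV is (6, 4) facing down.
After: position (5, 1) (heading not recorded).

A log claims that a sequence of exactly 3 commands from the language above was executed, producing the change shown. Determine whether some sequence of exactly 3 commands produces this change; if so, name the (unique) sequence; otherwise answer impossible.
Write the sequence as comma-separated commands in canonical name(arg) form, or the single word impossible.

move(3), face(E), back(1)

key: order matters: swapping move(3) and back(1) lands elsewhere
from: (6, 4) facing down
t=1 move(3) ⇒ (6, 1) facing down
t=2 face(E) ⇒ (6, 1) facing right
t=3 back(1) ⇒ (5, 1) facing right
all 216 alternatives checked — unique.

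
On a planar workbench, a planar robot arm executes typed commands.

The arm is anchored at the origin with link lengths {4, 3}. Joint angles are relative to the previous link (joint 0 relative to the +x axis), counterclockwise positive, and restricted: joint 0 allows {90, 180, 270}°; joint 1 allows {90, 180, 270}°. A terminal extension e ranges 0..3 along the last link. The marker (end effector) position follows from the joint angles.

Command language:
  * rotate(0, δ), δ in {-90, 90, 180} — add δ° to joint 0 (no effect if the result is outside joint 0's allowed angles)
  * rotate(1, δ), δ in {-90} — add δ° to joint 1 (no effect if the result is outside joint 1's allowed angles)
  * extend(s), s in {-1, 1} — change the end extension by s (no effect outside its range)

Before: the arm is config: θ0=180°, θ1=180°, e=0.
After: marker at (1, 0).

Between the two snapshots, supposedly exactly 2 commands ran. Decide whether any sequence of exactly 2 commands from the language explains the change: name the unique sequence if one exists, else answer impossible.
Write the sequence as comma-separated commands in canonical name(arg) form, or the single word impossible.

extend(1), extend(1)

from: config: θ0=180°, θ1=180°, e=0
1. extend(1) → config: θ0=180°, θ1=180°, e=1
2. extend(1) → config: θ0=180°, θ1=180°, e=2
all 36 alternatives checked — unique.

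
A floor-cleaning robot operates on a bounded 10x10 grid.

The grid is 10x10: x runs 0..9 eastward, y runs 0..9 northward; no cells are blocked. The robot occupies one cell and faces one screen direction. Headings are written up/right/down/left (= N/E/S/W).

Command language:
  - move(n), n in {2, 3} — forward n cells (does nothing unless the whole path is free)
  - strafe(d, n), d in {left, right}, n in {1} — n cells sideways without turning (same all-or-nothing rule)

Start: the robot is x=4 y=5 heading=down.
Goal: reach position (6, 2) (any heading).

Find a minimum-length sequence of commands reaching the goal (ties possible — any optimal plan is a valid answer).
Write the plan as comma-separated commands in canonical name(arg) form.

strafe(left, 1), strafe(left, 1), move(3)

from: x=4 y=5 heading=down
t=1 strafe(left, 1) ⇒ x=5 y=5 heading=down
t=2 strafe(left, 1) ⇒ x=6 y=5 heading=down
t=3 move(3) ⇒ x=6 y=2 heading=down
nothing shorter than 3 reaches the goal.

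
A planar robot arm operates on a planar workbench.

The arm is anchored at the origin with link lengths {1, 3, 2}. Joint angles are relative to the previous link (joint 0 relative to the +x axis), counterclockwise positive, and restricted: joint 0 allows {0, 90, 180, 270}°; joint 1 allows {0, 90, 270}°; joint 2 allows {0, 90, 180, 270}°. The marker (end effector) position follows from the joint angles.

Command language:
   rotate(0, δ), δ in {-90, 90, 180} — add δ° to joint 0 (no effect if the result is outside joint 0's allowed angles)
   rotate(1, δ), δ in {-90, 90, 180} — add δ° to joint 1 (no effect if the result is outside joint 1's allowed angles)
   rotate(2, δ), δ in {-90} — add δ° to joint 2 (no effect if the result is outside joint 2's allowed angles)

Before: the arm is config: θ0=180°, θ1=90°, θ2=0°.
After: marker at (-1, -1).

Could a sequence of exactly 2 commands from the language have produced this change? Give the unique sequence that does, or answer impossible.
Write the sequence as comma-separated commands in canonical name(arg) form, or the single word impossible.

start: config: θ0=180°, θ1=90°, θ2=0°
t=1 rotate(2, -90) ⇒ config: θ0=180°, θ1=90°, θ2=270°
t=2 rotate(2, -90) ⇒ config: θ0=180°, θ1=90°, θ2=180°
no other 2-command option fits: unique.

rotate(2, -90), rotate(2, -90)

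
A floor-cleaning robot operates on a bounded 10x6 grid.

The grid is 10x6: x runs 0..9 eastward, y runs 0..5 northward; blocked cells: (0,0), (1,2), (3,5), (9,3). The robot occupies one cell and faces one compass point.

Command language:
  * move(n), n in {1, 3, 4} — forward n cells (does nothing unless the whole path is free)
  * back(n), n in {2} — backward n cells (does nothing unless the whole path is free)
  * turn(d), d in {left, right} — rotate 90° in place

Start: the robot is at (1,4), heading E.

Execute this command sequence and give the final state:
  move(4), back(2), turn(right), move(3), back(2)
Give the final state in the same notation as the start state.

at (3,3), heading S

initial: at (1,4), heading E
1. move(4) → at (5,4), heading E
2. back(2) → at (3,4), heading E
3. turn(right) → at (3,4), heading S
4. move(3) → at (3,1), heading S
5. back(2) → at (3,3), heading S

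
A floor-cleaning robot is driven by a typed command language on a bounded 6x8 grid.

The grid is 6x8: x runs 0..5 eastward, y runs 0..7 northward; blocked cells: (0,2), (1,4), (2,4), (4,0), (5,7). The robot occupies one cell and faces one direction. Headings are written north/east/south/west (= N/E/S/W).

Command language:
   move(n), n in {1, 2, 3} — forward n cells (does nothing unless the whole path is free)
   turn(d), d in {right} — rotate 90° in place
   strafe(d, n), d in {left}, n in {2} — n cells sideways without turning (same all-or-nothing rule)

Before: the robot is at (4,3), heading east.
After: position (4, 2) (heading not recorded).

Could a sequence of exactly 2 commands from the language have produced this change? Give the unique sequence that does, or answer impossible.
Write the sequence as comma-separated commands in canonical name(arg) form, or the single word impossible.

turn(right), move(1)

key: order matters: swapping turn(right) and move(1) lands elsewhere
begin: at (4,3), heading east
[1] after turn(right): at (4,3), heading south
[2] after move(1): at (4,2), heading south
no rival 2-sequence matches.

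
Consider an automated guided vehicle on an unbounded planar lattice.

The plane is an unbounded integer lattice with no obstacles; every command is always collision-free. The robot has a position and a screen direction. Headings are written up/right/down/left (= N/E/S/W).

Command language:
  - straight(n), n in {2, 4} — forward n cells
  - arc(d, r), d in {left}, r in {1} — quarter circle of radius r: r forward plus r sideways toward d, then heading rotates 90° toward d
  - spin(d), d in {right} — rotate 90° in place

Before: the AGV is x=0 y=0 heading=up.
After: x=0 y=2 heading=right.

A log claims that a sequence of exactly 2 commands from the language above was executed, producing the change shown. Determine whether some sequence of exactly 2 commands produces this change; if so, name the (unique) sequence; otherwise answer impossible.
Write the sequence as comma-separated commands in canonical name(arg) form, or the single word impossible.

key: running spin(right) before straight(2) would end elsewhere — order is forced
initial: x=0 y=0 heading=up
step 1 (straight(2)): x=0 y=2 heading=up
step 2 (spin(right)): x=0 y=2 heading=right
uniquely the one of 16 2-step routes that fits.

straight(2), spin(right)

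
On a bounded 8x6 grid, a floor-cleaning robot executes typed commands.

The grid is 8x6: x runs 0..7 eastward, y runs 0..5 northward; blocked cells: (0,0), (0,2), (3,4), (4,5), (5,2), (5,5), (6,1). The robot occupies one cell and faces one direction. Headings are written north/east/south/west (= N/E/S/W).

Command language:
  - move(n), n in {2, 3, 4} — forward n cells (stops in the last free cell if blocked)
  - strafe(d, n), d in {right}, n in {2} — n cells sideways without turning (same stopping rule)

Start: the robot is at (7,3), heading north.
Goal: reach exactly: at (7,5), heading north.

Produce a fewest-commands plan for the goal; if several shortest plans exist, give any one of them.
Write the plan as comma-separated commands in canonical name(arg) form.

move(3)

initial: at (7,3), heading north
t=1 move(3) ⇒ at (7,5), heading north
minimal: 1 command(s), checked below 1.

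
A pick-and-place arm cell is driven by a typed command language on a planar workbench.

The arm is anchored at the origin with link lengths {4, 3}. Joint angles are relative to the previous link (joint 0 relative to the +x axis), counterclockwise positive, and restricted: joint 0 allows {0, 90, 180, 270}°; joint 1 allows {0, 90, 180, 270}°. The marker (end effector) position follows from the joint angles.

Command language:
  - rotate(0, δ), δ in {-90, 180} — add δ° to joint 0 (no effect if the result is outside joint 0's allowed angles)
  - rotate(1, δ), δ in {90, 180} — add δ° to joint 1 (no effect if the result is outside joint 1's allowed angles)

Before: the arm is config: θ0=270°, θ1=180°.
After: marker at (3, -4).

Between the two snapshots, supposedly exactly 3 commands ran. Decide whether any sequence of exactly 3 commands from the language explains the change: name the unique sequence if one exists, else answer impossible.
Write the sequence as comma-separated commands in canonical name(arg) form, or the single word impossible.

rotate(1, 90), rotate(1, 90), rotate(1, 90)

begin: config: θ0=270°, θ1=180°
1. rotate(1, 90) → config: θ0=270°, θ1=270°
2. rotate(1, 90) → config: θ0=270°, θ1=0°
3. rotate(1, 90) → config: θ0=270°, θ1=90°
no other 3-command option fits: unique.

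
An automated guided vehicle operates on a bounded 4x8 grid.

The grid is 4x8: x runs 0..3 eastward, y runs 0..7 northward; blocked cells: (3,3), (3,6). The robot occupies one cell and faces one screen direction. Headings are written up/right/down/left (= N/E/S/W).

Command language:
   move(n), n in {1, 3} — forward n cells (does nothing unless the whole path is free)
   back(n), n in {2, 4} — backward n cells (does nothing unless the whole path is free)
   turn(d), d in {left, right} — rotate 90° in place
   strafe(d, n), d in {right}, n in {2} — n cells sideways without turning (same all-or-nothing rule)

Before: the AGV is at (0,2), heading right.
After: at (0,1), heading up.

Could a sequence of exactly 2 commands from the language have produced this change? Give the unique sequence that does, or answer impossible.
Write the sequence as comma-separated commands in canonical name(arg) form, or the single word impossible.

no 2-step route produces this change.

impossible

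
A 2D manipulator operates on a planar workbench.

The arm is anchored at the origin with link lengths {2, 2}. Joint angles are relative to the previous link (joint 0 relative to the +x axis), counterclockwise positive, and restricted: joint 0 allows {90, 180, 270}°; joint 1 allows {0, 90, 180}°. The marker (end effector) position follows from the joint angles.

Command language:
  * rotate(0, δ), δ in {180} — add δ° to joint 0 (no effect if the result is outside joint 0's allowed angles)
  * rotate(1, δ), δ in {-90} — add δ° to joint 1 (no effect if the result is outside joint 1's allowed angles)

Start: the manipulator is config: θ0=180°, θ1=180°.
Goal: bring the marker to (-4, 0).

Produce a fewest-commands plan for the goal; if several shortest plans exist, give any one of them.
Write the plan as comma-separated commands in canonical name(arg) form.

from: config: θ0=180°, θ1=180°
t=1 rotate(1, -90) ⇒ config: θ0=180°, θ1=90°
t=2 rotate(1, -90) ⇒ config: θ0=180°, θ1=0°
minimal: 2 command(s), checked below 2.

rotate(1, -90), rotate(1, -90)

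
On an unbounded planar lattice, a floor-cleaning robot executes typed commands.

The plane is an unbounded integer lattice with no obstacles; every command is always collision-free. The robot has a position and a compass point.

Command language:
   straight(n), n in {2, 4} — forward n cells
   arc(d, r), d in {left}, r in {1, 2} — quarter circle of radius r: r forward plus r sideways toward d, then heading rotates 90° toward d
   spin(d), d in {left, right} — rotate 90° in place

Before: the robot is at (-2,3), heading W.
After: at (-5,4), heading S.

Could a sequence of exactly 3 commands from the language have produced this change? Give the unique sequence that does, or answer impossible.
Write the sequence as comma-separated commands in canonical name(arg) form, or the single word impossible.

key: order matters: swapping spin(right) and arc(left, 1) lands elsewhere
from: at (-2,3), heading W
t=1 spin(right) ⇒ at (-2,3), heading N
t=2 arc(left, 2) ⇒ at (-4,5), heading W
t=3 arc(left, 1) ⇒ at (-5,4), heading S
no rival 3-sequence matches.

spin(right), arc(left, 2), arc(left, 1)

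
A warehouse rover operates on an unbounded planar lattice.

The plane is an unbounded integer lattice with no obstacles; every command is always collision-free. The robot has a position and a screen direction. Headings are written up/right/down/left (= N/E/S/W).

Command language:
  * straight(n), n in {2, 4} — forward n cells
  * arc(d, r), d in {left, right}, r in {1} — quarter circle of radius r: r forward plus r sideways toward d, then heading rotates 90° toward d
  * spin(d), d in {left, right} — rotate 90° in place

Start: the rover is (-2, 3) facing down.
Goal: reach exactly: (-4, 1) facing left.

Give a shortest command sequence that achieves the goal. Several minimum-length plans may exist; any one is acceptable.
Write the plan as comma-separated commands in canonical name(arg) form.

begin: (-2, 3) facing down
1. arc(right, 1) → (-3, 2) facing left
2. arc(left, 1) → (-4, 1) facing down
3. spin(right) → (-4, 1) facing left
no 2-step plan works, so 3 is optimal.

arc(right, 1), arc(left, 1), spin(right)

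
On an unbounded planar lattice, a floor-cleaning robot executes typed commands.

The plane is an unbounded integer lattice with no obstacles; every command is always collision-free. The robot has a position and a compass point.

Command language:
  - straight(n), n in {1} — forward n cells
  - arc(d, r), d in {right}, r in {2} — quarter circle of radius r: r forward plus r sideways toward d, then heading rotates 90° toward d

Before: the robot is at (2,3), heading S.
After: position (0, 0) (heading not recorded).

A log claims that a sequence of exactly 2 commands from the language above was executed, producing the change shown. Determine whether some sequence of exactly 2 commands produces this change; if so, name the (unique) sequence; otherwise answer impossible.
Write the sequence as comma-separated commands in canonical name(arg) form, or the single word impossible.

key: running arc(right, 2) before straight(1) would end elsewhere — order is forced
start: at (2,3), heading S
[1] after straight(1): at (2,2), heading S
[2] after arc(right, 2): at (0,0), heading W
uniquely the one of 4 2-step routes that fits.

straight(1), arc(right, 2)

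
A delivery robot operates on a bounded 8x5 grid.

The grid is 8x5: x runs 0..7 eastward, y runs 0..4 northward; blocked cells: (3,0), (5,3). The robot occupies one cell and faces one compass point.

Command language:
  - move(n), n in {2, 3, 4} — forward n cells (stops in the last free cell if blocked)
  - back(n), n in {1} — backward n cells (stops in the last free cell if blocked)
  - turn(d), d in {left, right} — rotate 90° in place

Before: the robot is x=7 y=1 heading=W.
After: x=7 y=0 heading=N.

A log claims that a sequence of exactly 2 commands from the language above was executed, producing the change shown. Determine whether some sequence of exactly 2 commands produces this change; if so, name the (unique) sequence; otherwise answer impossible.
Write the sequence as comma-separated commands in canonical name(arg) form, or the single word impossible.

key: cell and facing (now N) both changed — the 2 commands mix motion and turning
begin: x=7 y=1 heading=W
step 1 (turn(right)): x=7 y=1 heading=N
step 2 (back(1)): x=7 y=0 heading=N
no rival 2-sequence matches.

turn(right), back(1)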